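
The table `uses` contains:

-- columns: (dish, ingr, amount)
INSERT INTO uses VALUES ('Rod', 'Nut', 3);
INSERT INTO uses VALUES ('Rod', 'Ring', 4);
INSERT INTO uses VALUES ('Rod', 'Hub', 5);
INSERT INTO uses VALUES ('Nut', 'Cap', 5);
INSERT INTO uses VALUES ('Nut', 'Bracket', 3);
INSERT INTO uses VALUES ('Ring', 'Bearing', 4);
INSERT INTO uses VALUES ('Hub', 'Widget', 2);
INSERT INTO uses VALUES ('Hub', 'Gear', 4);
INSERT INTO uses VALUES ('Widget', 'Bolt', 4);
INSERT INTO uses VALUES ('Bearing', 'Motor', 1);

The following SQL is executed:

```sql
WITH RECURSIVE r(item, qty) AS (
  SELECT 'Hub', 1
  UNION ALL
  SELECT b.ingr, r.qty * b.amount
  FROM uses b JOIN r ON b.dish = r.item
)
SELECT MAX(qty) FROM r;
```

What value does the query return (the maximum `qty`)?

Base: (Hub, qty=1).
Iteration 1: components of {Hub} -> Gear = 1*4 = 4, Widget = 1*2 = 2.
Iteration 2: components of {Gear,Widget} -> Bolt = 2*4 = 8.
Iteration 3: no further components; recursion stops.
qty values: 1, 2, 4, 8; the maximum is 8.

8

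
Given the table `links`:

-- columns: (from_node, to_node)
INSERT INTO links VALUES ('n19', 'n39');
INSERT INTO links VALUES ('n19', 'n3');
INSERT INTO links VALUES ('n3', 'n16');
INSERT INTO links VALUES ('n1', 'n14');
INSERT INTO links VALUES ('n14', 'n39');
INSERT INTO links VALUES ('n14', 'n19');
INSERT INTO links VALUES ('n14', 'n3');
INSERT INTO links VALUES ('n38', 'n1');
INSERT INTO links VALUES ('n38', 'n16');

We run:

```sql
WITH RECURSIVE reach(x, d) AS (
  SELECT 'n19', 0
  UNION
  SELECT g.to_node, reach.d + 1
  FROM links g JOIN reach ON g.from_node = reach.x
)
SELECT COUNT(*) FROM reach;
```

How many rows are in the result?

4

Base: (n19, d=0).
Iteration 1: edges from {n19} -> (n3, d=1), (n39, d=1).
Iteration 2: edges from {n3,n39} -> (n16, d=2).
Iteration 3: no outgoing edges from {n16}; recursion stops.
Total rows emitted: 4.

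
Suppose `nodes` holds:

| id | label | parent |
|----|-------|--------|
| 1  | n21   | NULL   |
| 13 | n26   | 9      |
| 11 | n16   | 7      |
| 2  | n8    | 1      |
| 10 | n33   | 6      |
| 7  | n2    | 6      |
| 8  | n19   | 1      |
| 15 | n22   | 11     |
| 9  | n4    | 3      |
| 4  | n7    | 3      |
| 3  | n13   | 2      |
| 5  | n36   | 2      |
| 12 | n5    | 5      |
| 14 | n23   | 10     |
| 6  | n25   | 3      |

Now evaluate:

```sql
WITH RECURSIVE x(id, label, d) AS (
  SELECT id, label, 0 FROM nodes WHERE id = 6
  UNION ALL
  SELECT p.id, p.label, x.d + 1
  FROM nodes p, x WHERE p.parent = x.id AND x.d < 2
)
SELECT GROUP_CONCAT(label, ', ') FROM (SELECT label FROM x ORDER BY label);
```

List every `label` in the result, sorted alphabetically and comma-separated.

Base: id=6 (n25) at d 0.
Iteration 1: rows with parent in {6} -> n2 (id 7, d 1), n33 (id 10, d 1).
Iteration 2: rows with parent in {7,10} -> n16 (id 11, d 2), n23 (id 14, d 2).
Iteration 3: d < 2 fails for all current rows; recursion stops.

n16, n2, n23, n25, n33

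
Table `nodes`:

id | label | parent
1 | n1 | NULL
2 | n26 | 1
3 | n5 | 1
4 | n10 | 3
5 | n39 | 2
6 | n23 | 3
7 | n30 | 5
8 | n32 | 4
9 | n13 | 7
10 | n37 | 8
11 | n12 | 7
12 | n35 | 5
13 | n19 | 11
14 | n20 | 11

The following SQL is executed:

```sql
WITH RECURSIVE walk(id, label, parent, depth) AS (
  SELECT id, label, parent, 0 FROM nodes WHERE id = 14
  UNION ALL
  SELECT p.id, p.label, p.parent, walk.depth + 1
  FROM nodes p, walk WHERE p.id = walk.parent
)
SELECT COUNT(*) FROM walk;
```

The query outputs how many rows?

6

Base: id=14 (n20), parent=11, depth 0.
Iteration 1: join on id=11 -> n12 (id 11, parent=7, depth 1).
Iteration 2: join on id=7 -> n30 (id 7, parent=5, depth 2).
Iteration 3: join on id=5 -> n39 (id 5, parent=2, depth 3).
Iteration 4: join on id=2 -> n26 (id 2, parent=1, depth 4).
Iteration 5: join on id=1 -> n1 (id 1, parent=NULL, depth 5).
Iteration 6: parent is NULL; no match; recursion stops.
Total rows emitted: 6.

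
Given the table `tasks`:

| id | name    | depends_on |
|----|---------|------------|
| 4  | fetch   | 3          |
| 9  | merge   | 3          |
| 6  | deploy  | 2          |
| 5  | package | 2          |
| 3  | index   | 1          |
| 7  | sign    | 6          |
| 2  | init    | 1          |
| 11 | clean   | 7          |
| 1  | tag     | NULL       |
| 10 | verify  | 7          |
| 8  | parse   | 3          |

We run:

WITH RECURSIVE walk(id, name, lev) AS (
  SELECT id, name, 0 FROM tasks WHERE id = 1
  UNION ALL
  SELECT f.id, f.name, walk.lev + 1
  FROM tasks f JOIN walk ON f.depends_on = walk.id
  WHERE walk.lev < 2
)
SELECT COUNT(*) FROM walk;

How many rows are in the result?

8

Base: id=1 (tag) at lev 0.
Iteration 1: rows with depends_on in {1} -> init (id 2, lev 1), index (id 3, lev 1).
Iteration 2: rows with depends_on in {2,3} -> fetch (id 4, lev 2), package (id 5, lev 2), deploy (id 6, lev 2), parse (id 8, lev 2), merge (id 9, lev 2).
Iteration 3: lev < 2 fails for all current rows; recursion stops.
Total rows emitted: 8.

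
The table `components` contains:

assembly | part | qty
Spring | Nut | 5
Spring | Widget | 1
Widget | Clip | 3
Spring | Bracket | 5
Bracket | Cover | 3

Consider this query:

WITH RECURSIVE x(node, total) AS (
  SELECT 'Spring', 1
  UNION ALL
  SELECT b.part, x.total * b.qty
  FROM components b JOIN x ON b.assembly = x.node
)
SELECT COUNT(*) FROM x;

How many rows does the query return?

6

Base: (Spring, total=1).
Iteration 1: components of {Spring} -> Bracket = 1*5 = 5, Nut = 1*5 = 5, Widget = 1*1 = 1.
Iteration 2: components of {Bracket,Nut,Widget} -> Clip = 1*3 = 3, Cover = 5*3 = 15.
Iteration 3: no further components; recursion stops.
Total rows emitted: 6.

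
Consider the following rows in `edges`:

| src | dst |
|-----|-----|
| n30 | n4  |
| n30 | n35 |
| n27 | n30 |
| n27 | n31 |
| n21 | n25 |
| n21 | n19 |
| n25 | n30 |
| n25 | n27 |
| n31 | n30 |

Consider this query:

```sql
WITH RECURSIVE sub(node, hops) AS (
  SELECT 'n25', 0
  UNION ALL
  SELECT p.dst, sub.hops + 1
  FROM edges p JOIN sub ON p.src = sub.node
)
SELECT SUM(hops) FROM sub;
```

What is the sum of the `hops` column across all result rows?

Base: (n25, hops=0).
Iteration 1: edges from {n25} -> (n27, hops=1), (n30, hops=1).
Iteration 2: edges from {n27,n30} -> (n30, hops=2), (n31, hops=2), (n35, hops=2), (n4, hops=2).
Iteration 3: edges from {n30,n31,n35,n4} -> (n30, hops=3), (n35, hops=3), (n4, hops=3).
Iteration 4: edges from {n30,n35,n4} -> (n35, hops=4), (n4, hops=4).
Iteration 5: no outgoing edges from {n35,n4}; recursion stops.
SUM(hops) = 0 + 1 + 1 + 2 + 2 + 2 + 2 + 3 + 3 + 3 + 4 + 4 = 27.

27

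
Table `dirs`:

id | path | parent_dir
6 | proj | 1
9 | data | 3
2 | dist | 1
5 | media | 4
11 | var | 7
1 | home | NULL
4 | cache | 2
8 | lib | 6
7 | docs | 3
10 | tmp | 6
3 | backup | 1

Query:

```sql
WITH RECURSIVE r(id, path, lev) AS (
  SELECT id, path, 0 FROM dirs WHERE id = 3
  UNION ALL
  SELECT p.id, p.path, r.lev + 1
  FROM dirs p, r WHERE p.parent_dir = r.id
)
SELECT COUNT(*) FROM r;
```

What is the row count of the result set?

Base: id=3 (backup) at lev 0.
Iteration 1: rows with parent_dir in {3} -> docs (id 7, lev 1), data (id 9, lev 1).
Iteration 2: rows with parent_dir in {7,9} -> var (id 11, lev 2).
Iteration 3: no rows with parent_dir in {11}; recursion stops.
Total rows emitted: 4.

4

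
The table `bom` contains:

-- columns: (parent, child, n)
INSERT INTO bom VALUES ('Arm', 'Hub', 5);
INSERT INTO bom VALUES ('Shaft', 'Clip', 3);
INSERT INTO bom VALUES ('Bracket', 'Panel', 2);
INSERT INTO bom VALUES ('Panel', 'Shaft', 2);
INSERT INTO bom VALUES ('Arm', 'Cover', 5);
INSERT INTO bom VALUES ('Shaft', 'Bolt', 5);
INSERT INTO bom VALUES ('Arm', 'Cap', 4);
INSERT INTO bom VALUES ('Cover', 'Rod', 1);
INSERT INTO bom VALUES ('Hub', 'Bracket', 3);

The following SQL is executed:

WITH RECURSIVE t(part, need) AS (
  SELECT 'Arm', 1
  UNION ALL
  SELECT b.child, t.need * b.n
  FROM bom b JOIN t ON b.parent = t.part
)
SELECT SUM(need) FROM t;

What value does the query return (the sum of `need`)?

Base: (Arm, need=1).
Iteration 1: components of {Arm} -> Cap = 1*4 = 4, Cover = 1*5 = 5, Hub = 1*5 = 5.
Iteration 2: components of {Cap,Cover,Hub} -> Bracket = 5*3 = 15, Rod = 5*1 = 5.
Iteration 3: components of {Bracket,Rod} -> Panel = 15*2 = 30.
Iteration 4: components of {Panel} -> Shaft = 30*2 = 60.
Iteration 5: components of {Shaft} -> Bolt = 60*5 = 300, Clip = 60*3 = 180.
Iteration 6: no further components; recursion stops.
SUM(need) = 1 + 5 + 5 + 4 + 15 + 5 + 30 + 60 + 180 + 300 = 605.

605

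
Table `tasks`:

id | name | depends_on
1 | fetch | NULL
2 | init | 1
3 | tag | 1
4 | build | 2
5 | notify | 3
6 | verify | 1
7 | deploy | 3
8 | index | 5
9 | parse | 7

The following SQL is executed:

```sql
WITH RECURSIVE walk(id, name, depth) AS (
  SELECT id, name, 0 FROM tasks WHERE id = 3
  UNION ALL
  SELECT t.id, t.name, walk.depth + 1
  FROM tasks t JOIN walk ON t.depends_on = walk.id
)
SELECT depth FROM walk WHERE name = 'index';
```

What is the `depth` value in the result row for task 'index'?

2

Base: id=3 (tag) at depth 0.
Iteration 1: rows with depends_on in {3} -> notify (id 5, depth 1), deploy (id 7, depth 1).
Iteration 2: rows with depends_on in {5,7} -> index (id 8, depth 2), parse (id 9, depth 2).
Iteration 3: no rows with depends_on in {8,9}; recursion stops.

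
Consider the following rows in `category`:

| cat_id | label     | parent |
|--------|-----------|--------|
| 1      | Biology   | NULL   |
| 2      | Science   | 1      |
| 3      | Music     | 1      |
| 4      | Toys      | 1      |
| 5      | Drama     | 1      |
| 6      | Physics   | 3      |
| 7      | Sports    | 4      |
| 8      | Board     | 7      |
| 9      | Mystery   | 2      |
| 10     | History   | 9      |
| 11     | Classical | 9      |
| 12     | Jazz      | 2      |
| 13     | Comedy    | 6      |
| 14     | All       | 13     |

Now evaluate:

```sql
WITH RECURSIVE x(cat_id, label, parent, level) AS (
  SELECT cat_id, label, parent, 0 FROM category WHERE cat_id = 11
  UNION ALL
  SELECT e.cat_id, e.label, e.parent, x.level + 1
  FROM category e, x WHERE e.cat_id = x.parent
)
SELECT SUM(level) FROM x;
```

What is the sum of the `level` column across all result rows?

Base: cat_id=11 (Classical), parent=9, level 0.
Iteration 1: join on cat_id=9 -> Mystery (id 9, parent=2, level 1).
Iteration 2: join on cat_id=2 -> Science (id 2, parent=1, level 2).
Iteration 3: join on cat_id=1 -> Biology (id 1, parent=NULL, level 3).
Iteration 4: parent is NULL; no match; recursion stops.
SUM(level) = 0 + 1 + 2 + 3 = 6.

6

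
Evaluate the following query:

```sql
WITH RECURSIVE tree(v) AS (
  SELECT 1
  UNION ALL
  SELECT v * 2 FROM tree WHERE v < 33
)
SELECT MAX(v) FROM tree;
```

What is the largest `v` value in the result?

Base: v=1.
Iteration 1: 1 < 33 holds -> v = 1 * 2 = 2.
Iteration 2: 2 < 33 holds -> v = 2 * 2 = 4.
Iteration 3: 4 < 33 holds -> v = 4 * 2 = 8.
Iteration 4: 8 < 33 holds -> v = 8 * 2 = 16.
Iteration 5: 16 < 33 holds -> v = 16 * 2 = 32.
Iteration 6: 32 < 33 holds -> v = 32 * 2 = 64.
Iteration 7: 64 < 33 fails; recursion stops.
v values: 1, 2, 4, 8, 16, 32, 64; the maximum is 64.

64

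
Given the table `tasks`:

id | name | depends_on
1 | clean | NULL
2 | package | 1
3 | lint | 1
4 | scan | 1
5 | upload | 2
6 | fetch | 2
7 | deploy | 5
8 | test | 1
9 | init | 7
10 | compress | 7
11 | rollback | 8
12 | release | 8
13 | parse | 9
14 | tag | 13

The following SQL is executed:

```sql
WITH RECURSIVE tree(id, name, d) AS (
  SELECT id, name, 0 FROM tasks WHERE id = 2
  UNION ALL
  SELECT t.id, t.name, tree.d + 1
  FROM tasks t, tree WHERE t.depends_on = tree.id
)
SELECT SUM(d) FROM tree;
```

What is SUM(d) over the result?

Base: id=2 (package) at d 0.
Iteration 1: rows with depends_on in {2} -> upload (id 5, d 1), fetch (id 6, d 1).
Iteration 2: rows with depends_on in {5,6} -> deploy (id 7, d 2).
Iteration 3: rows with depends_on in {7} -> init (id 9, d 3), compress (id 10, d 3).
Iteration 4: rows with depends_on in {9,10} -> parse (id 13, d 4).
Iteration 5: rows with depends_on in {13} -> tag (id 14, d 5).
Iteration 6: no rows with depends_on in {14}; recursion stops.
SUM(d) = 0 + 1 + 1 + 2 + 3 + 3 + 4 + 5 = 19.

19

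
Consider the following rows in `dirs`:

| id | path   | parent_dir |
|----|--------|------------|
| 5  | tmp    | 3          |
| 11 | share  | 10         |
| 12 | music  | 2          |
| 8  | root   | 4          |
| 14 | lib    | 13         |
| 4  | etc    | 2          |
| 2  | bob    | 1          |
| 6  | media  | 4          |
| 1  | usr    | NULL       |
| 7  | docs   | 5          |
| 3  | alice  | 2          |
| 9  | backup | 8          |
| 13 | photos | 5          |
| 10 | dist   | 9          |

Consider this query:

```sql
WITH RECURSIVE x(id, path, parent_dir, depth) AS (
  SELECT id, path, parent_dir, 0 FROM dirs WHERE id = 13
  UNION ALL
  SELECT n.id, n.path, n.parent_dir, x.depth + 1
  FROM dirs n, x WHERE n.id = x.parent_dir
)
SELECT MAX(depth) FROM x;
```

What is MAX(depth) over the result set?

Base: id=13 (photos), parent_dir=5, depth 0.
Iteration 1: join on id=5 -> tmp (id 5, parent_dir=3, depth 1).
Iteration 2: join on id=3 -> alice (id 3, parent_dir=2, depth 2).
Iteration 3: join on id=2 -> bob (id 2, parent_dir=1, depth 3).
Iteration 4: join on id=1 -> usr (id 1, parent_dir=NULL, depth 4).
Iteration 5: parent_dir is NULL; no match; recursion stops.
depth values: 0, 1, 2, 3, 4; the maximum is 4.

4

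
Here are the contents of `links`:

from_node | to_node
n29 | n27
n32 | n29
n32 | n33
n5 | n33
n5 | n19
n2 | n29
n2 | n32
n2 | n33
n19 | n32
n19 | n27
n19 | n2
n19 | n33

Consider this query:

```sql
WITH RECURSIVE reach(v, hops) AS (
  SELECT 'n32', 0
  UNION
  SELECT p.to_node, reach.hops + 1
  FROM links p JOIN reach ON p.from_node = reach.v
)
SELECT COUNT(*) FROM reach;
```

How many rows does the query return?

4

Base: (n32, hops=0).
Iteration 1: edges from {n32} -> (n29, hops=1), (n33, hops=1).
Iteration 2: edges from {n29,n33} -> (n27, hops=2).
Iteration 3: no outgoing edges from {n27}; recursion stops.
Total rows emitted: 4.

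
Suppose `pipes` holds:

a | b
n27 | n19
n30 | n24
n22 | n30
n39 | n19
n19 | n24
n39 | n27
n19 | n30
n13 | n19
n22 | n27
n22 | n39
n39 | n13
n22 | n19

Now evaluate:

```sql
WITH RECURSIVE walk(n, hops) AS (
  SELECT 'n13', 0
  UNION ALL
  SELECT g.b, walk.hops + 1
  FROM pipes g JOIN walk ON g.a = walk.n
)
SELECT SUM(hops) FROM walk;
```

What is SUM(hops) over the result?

8

Base: (n13, hops=0).
Iteration 1: edges from {n13} -> (n19, hops=1).
Iteration 2: edges from {n19} -> (n24, hops=2), (n30, hops=2).
Iteration 3: edges from {n24,n30} -> (n24, hops=3).
Iteration 4: no outgoing edges from {n24}; recursion stops.
SUM(hops) = 0 + 1 + 2 + 2 + 3 = 8.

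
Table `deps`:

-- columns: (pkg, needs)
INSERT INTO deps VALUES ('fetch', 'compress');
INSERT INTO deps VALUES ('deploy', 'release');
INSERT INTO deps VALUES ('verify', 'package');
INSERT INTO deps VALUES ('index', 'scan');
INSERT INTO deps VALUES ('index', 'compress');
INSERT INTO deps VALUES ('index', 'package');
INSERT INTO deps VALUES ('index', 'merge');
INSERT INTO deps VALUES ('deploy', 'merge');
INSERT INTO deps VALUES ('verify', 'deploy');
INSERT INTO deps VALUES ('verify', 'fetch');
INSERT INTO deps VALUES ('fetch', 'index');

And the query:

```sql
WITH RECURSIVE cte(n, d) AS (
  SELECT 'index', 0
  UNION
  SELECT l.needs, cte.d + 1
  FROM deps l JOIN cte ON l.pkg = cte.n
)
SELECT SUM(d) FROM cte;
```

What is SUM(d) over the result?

Base: (index, d=0).
Iteration 1: edges from {index} -> (compress, d=1), (merge, d=1), (package, d=1), (scan, d=1).
Iteration 2: no outgoing edges from {compress,merge,package,scan}; recursion stops.
SUM(d) = 0 + 1 + 1 + 1 + 1 = 4.

4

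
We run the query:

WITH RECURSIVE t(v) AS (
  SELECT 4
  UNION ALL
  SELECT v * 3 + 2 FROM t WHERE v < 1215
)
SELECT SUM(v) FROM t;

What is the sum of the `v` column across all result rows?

5458

Base: v=4.
Iteration 1: 4 < 1215 holds -> v = 4 * 3 + 2 = 14.
Iteration 2: 14 < 1215 holds -> v = 14 * 3 + 2 = 44.
Iteration 3: 44 < 1215 holds -> v = 44 * 3 + 2 = 134.
Iteration 4: 134 < 1215 holds -> v = 134 * 3 + 2 = 404.
Iteration 5: 404 < 1215 holds -> v = 404 * 3 + 2 = 1214.
Iteration 6: 1214 < 1215 holds -> v = 1214 * 3 + 2 = 3644.
Iteration 7: 3644 < 1215 fails; recursion stops.
SUM(v) = 4 + 14 + 44 + 134 + 404 + 1214 + 3644 = 5458.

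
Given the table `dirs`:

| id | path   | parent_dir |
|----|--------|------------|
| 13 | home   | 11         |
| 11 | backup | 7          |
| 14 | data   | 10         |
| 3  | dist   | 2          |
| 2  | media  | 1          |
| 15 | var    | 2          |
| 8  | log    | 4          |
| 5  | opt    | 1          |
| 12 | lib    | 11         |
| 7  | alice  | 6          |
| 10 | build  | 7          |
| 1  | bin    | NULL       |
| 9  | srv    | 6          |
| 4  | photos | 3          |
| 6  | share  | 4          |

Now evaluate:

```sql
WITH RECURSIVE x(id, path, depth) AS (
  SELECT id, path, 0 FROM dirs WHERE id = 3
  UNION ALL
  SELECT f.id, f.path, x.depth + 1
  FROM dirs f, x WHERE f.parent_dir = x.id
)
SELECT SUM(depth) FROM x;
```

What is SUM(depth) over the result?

Base: id=3 (dist) at depth 0.
Iteration 1: rows with parent_dir in {3} -> photos (id 4, depth 1).
Iteration 2: rows with parent_dir in {4} -> share (id 6, depth 2), log (id 8, depth 2).
Iteration 3: rows with parent_dir in {6,8} -> alice (id 7, depth 3), srv (id 9, depth 3).
Iteration 4: rows with parent_dir in {7,9} -> build (id 10, depth 4), backup (id 11, depth 4).
Iteration 5: rows with parent_dir in {10,11} -> lib (id 12, depth 5), home (id 13, depth 5), data (id 14, depth 5).
Iteration 6: no rows with parent_dir in {12,13,14}; recursion stops.
SUM(depth) = 0 + 1 + 2 + 2 + 3 + 3 + 4 + 4 + 5 + 5 + 5 = 34.

34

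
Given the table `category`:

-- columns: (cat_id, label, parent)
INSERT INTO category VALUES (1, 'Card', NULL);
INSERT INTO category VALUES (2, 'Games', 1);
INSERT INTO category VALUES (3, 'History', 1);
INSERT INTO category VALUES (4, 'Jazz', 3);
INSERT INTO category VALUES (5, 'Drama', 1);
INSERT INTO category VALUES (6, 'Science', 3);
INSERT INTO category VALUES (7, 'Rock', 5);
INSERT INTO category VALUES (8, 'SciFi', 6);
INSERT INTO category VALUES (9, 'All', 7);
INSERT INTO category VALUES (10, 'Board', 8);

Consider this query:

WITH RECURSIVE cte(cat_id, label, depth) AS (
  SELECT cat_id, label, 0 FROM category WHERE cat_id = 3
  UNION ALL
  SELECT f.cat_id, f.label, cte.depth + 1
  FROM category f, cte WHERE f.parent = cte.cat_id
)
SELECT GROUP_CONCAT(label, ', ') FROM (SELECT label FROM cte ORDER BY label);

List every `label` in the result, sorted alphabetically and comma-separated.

Board, History, Jazz, SciFi, Science

Base: cat_id=3 (History) at depth 0.
Iteration 1: rows with parent in {3} -> Jazz (id 4, depth 1), Science (id 6, depth 1).
Iteration 2: rows with parent in {4,6} -> SciFi (id 8, depth 2).
Iteration 3: rows with parent in {8} -> Board (id 10, depth 3).
Iteration 4: no rows with parent in {10}; recursion stops.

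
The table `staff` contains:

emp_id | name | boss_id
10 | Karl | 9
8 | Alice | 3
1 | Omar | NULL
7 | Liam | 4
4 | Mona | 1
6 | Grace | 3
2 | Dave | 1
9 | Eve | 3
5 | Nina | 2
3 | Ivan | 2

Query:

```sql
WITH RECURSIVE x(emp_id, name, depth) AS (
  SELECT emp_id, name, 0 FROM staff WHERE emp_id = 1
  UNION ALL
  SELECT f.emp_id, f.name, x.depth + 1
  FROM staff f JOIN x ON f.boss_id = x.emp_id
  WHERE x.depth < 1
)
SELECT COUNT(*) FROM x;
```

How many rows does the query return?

Base: emp_id=1 (Omar) at depth 0.
Iteration 1: rows with boss_id in {1} -> Dave (id 2, depth 1), Mona (id 4, depth 1).
Iteration 2: depth < 1 fails for all current rows; recursion stops.
Total rows emitted: 3.

3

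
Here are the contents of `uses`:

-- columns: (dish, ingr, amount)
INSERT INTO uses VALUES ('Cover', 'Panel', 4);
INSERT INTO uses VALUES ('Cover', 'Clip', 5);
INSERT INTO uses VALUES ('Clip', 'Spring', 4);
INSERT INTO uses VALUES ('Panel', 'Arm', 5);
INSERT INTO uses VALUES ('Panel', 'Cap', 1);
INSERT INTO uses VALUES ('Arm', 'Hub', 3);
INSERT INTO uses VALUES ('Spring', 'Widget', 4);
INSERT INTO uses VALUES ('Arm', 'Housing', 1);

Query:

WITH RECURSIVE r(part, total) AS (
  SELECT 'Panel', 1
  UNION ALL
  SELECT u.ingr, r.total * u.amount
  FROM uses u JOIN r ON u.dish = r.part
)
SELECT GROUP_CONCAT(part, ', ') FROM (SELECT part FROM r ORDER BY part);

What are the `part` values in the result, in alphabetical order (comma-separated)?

Arm, Cap, Housing, Hub, Panel

Base: (Panel, total=1).
Iteration 1: components of {Panel} -> Arm = 1*5 = 5, Cap = 1*1 = 1.
Iteration 2: components of {Arm,Cap} -> Housing = 5*1 = 5, Hub = 5*3 = 15.
Iteration 3: no further components; recursion stops.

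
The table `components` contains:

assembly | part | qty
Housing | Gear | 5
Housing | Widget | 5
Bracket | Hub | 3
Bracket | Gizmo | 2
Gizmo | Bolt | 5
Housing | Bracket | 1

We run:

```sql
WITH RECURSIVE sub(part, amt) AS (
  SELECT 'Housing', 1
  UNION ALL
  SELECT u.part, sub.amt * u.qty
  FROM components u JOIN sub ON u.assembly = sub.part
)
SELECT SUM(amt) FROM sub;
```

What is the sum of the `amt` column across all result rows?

Base: (Housing, amt=1).
Iteration 1: components of {Housing} -> Bracket = 1*1 = 1, Gear = 1*5 = 5, Widget = 1*5 = 5.
Iteration 2: components of {Bracket,Gear,Widget} -> Gizmo = 1*2 = 2, Hub = 1*3 = 3.
Iteration 3: components of {Gizmo,Hub} -> Bolt = 2*5 = 10.
Iteration 4: no further components; recursion stops.
SUM(amt) = 1 + 1 + 5 + 5 + 2 + 3 + 10 = 27.

27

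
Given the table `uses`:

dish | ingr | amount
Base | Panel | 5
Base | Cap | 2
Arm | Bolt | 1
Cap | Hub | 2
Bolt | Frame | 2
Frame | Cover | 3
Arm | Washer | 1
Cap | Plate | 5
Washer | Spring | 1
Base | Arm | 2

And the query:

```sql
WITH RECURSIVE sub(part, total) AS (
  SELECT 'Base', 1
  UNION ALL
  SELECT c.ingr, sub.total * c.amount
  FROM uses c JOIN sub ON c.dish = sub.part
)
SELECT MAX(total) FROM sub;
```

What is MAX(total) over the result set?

Base: (Base, total=1).
Iteration 1: components of {Base} -> Arm = 1*2 = 2, Cap = 1*2 = 2, Panel = 1*5 = 5.
Iteration 2: components of {Arm,Cap,Panel} -> Bolt = 2*1 = 2, Hub = 2*2 = 4, Plate = 2*5 = 10, Washer = 2*1 = 2.
Iteration 3: components of {Bolt,Hub,Plate,Washer} -> Frame = 2*2 = 4, Spring = 2*1 = 2.
Iteration 4: components of {Frame,Spring} -> Cover = 4*3 = 12.
Iteration 5: no further components; recursion stops.
total values: 1, 2, 5, 2, 2, 2, 4, 10, 4, 2, 12; the maximum is 12.

12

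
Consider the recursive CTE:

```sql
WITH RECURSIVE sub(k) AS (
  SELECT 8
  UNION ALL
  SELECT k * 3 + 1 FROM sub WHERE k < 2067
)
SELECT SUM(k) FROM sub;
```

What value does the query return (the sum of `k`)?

9287

Base: k=8.
Iteration 1: 8 < 2067 holds -> k = 8 * 3 + 1 = 25.
Iteration 2: 25 < 2067 holds -> k = 25 * 3 + 1 = 76.
Iteration 3: 76 < 2067 holds -> k = 76 * 3 + 1 = 229.
Iteration 4: 229 < 2067 holds -> k = 229 * 3 + 1 = 688.
Iteration 5: 688 < 2067 holds -> k = 688 * 3 + 1 = 2065.
Iteration 6: 2065 < 2067 holds -> k = 2065 * 3 + 1 = 6196.
Iteration 7: 6196 < 2067 fails; recursion stops.
SUM(k) = 8 + 25 + 76 + 229 + 688 + 2065 + 6196 = 9287.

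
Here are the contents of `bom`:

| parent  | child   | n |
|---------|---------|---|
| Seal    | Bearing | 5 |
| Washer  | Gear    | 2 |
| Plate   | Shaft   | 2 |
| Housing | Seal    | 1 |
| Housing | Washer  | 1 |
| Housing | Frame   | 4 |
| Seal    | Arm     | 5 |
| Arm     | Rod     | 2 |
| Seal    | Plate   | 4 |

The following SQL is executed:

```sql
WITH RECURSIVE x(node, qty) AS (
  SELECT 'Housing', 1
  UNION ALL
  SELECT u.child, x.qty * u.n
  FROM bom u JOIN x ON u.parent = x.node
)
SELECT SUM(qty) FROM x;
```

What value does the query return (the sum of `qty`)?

Base: (Housing, qty=1).
Iteration 1: components of {Housing} -> Frame = 1*4 = 4, Seal = 1*1 = 1, Washer = 1*1 = 1.
Iteration 2: components of {Frame,Seal,Washer} -> Arm = 1*5 = 5, Bearing = 1*5 = 5, Gear = 1*2 = 2, Plate = 1*4 = 4.
Iteration 3: components of {Arm,Bearing,Gear,Plate} -> Rod = 5*2 = 10, Shaft = 4*2 = 8.
Iteration 4: no further components; recursion stops.
SUM(qty) = 1 + 1 + 4 + 1 + 5 + 5 + 4 + 2 + 10 + 8 = 41.

41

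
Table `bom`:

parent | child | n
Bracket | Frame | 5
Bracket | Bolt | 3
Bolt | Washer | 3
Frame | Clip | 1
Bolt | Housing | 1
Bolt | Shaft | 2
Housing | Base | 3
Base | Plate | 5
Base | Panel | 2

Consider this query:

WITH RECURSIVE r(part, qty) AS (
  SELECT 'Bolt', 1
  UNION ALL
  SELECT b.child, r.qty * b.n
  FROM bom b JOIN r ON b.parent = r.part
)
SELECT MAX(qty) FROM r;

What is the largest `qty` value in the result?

15

Base: (Bolt, qty=1).
Iteration 1: components of {Bolt} -> Housing = 1*1 = 1, Shaft = 1*2 = 2, Washer = 1*3 = 3.
Iteration 2: components of {Housing,Shaft,Washer} -> Base = 1*3 = 3.
Iteration 3: components of {Base} -> Panel = 3*2 = 6, Plate = 3*5 = 15.
Iteration 4: no further components; recursion stops.
qty values: 1, 3, 1, 2, 3, 15, 6; the maximum is 15.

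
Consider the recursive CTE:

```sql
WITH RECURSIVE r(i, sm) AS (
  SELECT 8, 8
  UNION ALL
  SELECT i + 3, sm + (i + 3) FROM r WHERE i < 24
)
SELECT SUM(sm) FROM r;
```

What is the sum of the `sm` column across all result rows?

Base: i=8, sm=8.
Iteration 1: 8 < 24 holds -> i = 8 + 3 = 11, sm = 8 + 11 = 19.
Iteration 2: 11 < 24 holds -> i = 11 + 3 = 14, sm = 19 + 14 = 33.
Iteration 3: 14 < 24 holds -> i = 14 + 3 = 17, sm = 33 + 17 = 50.
Iteration 4: 17 < 24 holds -> i = 17 + 3 = 20, sm = 50 + 20 = 70.
Iteration 5: 20 < 24 holds -> i = 20 + 3 = 23, sm = 70 + 23 = 93.
Iteration 6: 23 < 24 holds -> i = 23 + 3 = 26, sm = 93 + 26 = 119.
Iteration 7: 26 < 24 fails; recursion stops.
SUM(sm) = 8 + 19 + 33 + 50 + 70 + 93 + 119 = 392.

392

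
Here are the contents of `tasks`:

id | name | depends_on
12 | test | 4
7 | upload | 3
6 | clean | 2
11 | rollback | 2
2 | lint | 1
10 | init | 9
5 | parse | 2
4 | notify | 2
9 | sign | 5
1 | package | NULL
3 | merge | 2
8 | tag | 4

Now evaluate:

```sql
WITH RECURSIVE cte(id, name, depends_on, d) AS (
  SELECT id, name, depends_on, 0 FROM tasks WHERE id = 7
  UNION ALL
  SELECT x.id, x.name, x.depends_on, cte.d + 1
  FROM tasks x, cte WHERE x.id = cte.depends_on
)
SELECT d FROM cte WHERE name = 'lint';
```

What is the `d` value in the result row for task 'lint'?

Base: id=7 (upload), depends_on=3, d 0.
Iteration 1: join on id=3 -> merge (id 3, depends_on=2, d 1).
Iteration 2: join on id=2 -> lint (id 2, depends_on=1, d 2).
Iteration 3: join on id=1 -> package (id 1, depends_on=NULL, d 3).
Iteration 4: depends_on is NULL; no match; recursion stops.

2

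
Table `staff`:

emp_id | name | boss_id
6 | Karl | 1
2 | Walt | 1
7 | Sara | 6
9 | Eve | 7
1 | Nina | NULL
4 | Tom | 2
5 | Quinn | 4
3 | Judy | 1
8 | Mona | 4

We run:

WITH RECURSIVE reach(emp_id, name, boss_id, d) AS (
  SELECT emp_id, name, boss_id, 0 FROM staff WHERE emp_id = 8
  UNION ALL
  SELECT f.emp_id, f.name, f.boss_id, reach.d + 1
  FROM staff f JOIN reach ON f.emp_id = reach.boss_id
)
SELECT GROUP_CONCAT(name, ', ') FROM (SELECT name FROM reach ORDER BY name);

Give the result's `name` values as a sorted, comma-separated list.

Mona, Nina, Tom, Walt

Base: emp_id=8 (Mona), boss_id=4, d 0.
Iteration 1: join on emp_id=4 -> Tom (id 4, boss_id=2, d 1).
Iteration 2: join on emp_id=2 -> Walt (id 2, boss_id=1, d 2).
Iteration 3: join on emp_id=1 -> Nina (id 1, boss_id=NULL, d 3).
Iteration 4: boss_id is NULL; no match; recursion stops.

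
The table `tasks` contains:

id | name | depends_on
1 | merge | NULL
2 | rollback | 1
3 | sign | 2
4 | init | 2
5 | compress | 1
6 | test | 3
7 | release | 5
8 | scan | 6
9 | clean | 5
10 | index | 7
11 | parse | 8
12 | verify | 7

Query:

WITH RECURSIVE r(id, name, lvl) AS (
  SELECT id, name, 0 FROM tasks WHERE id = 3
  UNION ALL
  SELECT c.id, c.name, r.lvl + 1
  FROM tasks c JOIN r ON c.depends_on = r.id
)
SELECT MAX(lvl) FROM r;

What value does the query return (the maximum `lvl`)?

Base: id=3 (sign) at lvl 0.
Iteration 1: rows with depends_on in {3} -> test (id 6, lvl 1).
Iteration 2: rows with depends_on in {6} -> scan (id 8, lvl 2).
Iteration 3: rows with depends_on in {8} -> parse (id 11, lvl 3).
Iteration 4: no rows with depends_on in {11}; recursion stops.
lvl values: 0, 1, 2, 3; the maximum is 3.

3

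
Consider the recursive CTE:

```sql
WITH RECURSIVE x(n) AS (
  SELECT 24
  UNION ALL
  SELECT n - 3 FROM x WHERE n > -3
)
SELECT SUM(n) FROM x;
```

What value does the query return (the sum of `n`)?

Base: n=24.
Iteration 1: 24 > -3 holds -> n = 24 - 3 = 21.
Iteration 2: 21 > -3 holds -> n = 21 - 3 = 18.
Iteration 3: 18 > -3 holds -> n = 18 - 3 = 15.
Iteration 4: 15 > -3 holds -> n = 15 - 3 = 12.
Iteration 5: 12 > -3 holds -> n = 12 - 3 = 9.
Iteration 6: 9 > -3 holds -> n = 9 - 3 = 6.
Iteration 7: 6 > -3 holds -> n = 6 - 3 = 3.
Iteration 8: 3 > -3 holds -> n = 3 - 3 = 0.
Iteration 9: 0 > -3 holds -> n = 0 - 3 = -3.
Iteration 10: -3 > -3 fails; recursion stops.
SUM(n) = 24 + 21 + 18 + 15 + 12 + 9 + 6 + 3 + 0 + -3 = 105.

105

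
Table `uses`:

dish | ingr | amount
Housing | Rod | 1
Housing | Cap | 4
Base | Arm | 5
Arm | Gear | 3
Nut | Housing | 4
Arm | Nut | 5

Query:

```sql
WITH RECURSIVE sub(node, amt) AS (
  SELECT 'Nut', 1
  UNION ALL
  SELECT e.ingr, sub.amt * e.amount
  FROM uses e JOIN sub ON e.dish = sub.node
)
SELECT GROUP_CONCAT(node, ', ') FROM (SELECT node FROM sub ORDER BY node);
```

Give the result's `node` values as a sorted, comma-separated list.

Cap, Housing, Nut, Rod

Base: (Nut, amt=1).
Iteration 1: components of {Nut} -> Housing = 1*4 = 4.
Iteration 2: components of {Housing} -> Cap = 4*4 = 16, Rod = 4*1 = 4.
Iteration 3: no further components; recursion stops.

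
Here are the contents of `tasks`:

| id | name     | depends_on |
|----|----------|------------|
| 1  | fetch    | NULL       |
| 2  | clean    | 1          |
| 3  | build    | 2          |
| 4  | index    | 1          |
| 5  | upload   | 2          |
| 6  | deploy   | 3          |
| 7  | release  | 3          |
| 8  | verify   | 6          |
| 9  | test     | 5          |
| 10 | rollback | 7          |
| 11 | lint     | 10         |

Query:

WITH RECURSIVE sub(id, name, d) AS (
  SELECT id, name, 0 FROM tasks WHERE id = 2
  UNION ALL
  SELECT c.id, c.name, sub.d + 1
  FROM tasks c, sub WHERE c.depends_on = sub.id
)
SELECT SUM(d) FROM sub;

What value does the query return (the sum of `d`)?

Base: id=2 (clean) at d 0.
Iteration 1: rows with depends_on in {2} -> build (id 3, d 1), upload (id 5, d 1).
Iteration 2: rows with depends_on in {3,5} -> deploy (id 6, d 2), release (id 7, d 2), test (id 9, d 2).
Iteration 3: rows with depends_on in {6,7,9} -> verify (id 8, d 3), rollback (id 10, d 3).
Iteration 4: rows with depends_on in {8,10} -> lint (id 11, d 4).
Iteration 5: no rows with depends_on in {11}; recursion stops.
SUM(d) = 0 + 1 + 1 + 2 + 2 + 2 + 3 + 3 + 4 = 18.

18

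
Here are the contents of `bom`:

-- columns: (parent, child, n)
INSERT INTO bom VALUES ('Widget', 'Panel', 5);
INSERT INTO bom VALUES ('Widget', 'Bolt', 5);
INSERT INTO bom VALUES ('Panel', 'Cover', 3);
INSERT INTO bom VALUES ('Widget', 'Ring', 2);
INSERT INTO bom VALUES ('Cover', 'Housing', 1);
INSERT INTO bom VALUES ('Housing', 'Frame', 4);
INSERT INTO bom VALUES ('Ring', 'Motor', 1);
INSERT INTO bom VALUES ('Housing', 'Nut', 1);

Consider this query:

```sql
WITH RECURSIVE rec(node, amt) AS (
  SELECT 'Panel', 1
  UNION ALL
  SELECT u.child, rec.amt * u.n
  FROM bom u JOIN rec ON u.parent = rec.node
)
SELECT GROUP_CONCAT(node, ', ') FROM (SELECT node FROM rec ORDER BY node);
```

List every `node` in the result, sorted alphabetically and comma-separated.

Base: (Panel, amt=1).
Iteration 1: components of {Panel} -> Cover = 1*3 = 3.
Iteration 2: components of {Cover} -> Housing = 3*1 = 3.
Iteration 3: components of {Housing} -> Frame = 3*4 = 12, Nut = 3*1 = 3.
Iteration 4: no further components; recursion stops.

Cover, Frame, Housing, Nut, Panel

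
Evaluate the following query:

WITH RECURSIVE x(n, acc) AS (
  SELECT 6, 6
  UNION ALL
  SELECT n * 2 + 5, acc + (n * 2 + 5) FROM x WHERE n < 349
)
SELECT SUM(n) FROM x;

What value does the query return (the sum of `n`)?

1362

Base: n=6, acc=6.
Iteration 1: 6 < 349 holds -> n = 6 * 2 + 5 = 17, acc = 6 + 17 = 23.
Iteration 2: 17 < 349 holds -> n = 17 * 2 + 5 = 39, acc = 23 + 39 = 62.
Iteration 3: 39 < 349 holds -> n = 39 * 2 + 5 = 83, acc = 62 + 83 = 145.
Iteration 4: 83 < 349 holds -> n = 83 * 2 + 5 = 171, acc = 145 + 171 = 316.
Iteration 5: 171 < 349 holds -> n = 171 * 2 + 5 = 347, acc = 316 + 347 = 663.
Iteration 6: 347 < 349 holds -> n = 347 * 2 + 5 = 699, acc = 663 + 699 = 1362.
Iteration 7: 699 < 349 fails; recursion stops.
SUM(n) = 6 + 17 + 39 + 83 + 171 + 347 + 699 = 1362.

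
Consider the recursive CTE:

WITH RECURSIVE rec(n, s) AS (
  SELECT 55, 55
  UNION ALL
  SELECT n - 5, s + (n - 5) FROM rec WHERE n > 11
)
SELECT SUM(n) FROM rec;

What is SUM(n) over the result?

Base: n=55, s=55.
Iteration 1: 55 > 11 holds -> n = 55 - 5 = 50, s = 55 + 50 = 105.
Iteration 2: 50 > 11 holds -> n = 50 - 5 = 45, s = 105 + 45 = 150.
Iteration 3: 45 > 11 holds -> n = 45 - 5 = 40, s = 150 + 40 = 190.
Iteration 4: 40 > 11 holds -> n = 40 - 5 = 35, s = 190 + 35 = 225.
Iteration 5: 35 > 11 holds -> n = 35 - 5 = 30, s = 225 + 30 = 255.
Iteration 6: 30 > 11 holds -> n = 30 - 5 = 25, s = 255 + 25 = 280.
Iteration 7: 25 > 11 holds -> n = 25 - 5 = 20, s = 280 + 20 = 300.
Iteration 8: 20 > 11 holds -> n = 20 - 5 = 15, s = 300 + 15 = 315.
Iteration 9: 15 > 11 holds -> n = 15 - 5 = 10, s = 315 + 10 = 325.
Iteration 10: 10 > 11 fails; recursion stops.
SUM(n) = 55 + 50 + 45 + 40 + 35 + 30 + 25 + 20 + 15 + 10 = 325.

325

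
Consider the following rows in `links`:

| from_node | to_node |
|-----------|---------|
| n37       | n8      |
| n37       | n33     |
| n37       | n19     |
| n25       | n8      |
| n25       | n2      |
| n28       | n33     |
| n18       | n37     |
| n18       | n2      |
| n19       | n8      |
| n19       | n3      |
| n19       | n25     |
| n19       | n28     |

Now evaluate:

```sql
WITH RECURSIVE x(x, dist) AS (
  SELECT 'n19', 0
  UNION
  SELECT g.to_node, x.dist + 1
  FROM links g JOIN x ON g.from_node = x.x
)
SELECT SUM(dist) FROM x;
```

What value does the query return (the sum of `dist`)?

Base: (n19, dist=0).
Iteration 1: edges from {n19} -> (n25, dist=1), (n28, dist=1), (n3, dist=1), (n8, dist=1).
Iteration 2: edges from {n25,n28,n3,n8} -> (n2, dist=2), (n33, dist=2), (n8, dist=2).
Iteration 3: no outgoing edges from {n2,n33,n8}; recursion stops.
SUM(dist) = 0 + 1 + 1 + 1 + 1 + 2 + 2 + 2 = 10.

10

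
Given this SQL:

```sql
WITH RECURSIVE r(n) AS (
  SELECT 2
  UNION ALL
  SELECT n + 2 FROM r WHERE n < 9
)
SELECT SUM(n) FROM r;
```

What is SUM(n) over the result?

30

Base: n=2.
Iteration 1: 2 < 9 holds -> n = 2 + 2 = 4.
Iteration 2: 4 < 9 holds -> n = 4 + 2 = 6.
Iteration 3: 6 < 9 holds -> n = 6 + 2 = 8.
Iteration 4: 8 < 9 holds -> n = 8 + 2 = 10.
Iteration 5: 10 < 9 fails; recursion stops.
SUM(n) = 2 + 4 + 6 + 8 + 10 = 30.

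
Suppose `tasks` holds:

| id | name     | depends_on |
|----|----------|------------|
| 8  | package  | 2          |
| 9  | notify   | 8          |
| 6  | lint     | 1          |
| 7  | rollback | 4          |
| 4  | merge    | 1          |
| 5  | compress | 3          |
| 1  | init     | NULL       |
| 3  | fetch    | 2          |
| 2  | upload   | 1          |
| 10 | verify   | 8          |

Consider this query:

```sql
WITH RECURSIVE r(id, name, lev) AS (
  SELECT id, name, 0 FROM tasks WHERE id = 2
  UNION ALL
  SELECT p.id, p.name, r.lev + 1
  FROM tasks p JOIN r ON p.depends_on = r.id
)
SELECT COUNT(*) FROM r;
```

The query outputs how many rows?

6

Base: id=2 (upload) at lev 0.
Iteration 1: rows with depends_on in {2} -> fetch (id 3, lev 1), package (id 8, lev 1).
Iteration 2: rows with depends_on in {3,8} -> compress (id 5, lev 2), notify (id 9, lev 2), verify (id 10, lev 2).
Iteration 3: no rows with depends_on in {5,9,10}; recursion stops.
Total rows emitted: 6.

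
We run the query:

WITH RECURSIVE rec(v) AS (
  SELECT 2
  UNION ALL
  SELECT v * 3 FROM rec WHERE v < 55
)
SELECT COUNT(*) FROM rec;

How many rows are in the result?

Base: v=2.
Iteration 1: 2 < 55 holds -> v = 2 * 3 = 6.
Iteration 2: 6 < 55 holds -> v = 6 * 3 = 18.
Iteration 3: 18 < 55 holds -> v = 18 * 3 = 54.
Iteration 4: 54 < 55 holds -> v = 54 * 3 = 162.
Iteration 5: 162 < 55 fails; recursion stops.
Total rows emitted: 5.

5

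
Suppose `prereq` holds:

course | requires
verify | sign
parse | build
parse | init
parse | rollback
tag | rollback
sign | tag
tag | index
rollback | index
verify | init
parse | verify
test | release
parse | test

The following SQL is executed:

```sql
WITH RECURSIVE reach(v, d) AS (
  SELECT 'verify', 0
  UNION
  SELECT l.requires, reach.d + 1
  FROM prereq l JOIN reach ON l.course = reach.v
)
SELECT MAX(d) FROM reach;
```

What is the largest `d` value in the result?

Base: (verify, d=0).
Iteration 1: edges from {verify} -> (init, d=1), (sign, d=1).
Iteration 2: edges from {init,sign} -> (tag, d=2).
Iteration 3: edges from {tag} -> (index, d=3), (rollback, d=3).
Iteration 4: edges from {index,rollback} -> (index, d=4).
Iteration 5: no outgoing edges from {index}; recursion stops.
d values: 0, 1, 1, 2, 3, 3, 4; the maximum is 4.

4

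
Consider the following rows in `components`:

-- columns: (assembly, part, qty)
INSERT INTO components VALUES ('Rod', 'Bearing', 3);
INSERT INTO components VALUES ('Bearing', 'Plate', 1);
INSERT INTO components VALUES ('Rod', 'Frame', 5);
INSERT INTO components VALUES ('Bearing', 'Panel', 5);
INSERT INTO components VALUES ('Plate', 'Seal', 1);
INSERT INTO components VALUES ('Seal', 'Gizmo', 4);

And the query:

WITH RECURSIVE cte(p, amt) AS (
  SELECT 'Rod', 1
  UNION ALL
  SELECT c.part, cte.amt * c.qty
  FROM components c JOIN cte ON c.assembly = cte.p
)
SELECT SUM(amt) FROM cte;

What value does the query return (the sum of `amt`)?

Base: (Rod, amt=1).
Iteration 1: components of {Rod} -> Bearing = 1*3 = 3, Frame = 1*5 = 5.
Iteration 2: components of {Bearing,Frame} -> Panel = 3*5 = 15, Plate = 3*1 = 3.
Iteration 3: components of {Panel,Plate} -> Seal = 3*1 = 3.
Iteration 4: components of {Seal} -> Gizmo = 3*4 = 12.
Iteration 5: no further components; recursion stops.
SUM(amt) = 1 + 3 + 5 + 3 + 15 + 3 + 12 = 42.

42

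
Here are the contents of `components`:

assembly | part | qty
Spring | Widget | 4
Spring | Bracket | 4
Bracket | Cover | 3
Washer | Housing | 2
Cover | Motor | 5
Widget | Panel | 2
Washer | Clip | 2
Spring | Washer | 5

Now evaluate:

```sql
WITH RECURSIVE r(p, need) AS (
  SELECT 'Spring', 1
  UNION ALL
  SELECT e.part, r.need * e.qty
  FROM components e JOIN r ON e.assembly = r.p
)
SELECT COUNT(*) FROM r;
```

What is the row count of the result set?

Base: (Spring, need=1).
Iteration 1: components of {Spring} -> Bracket = 1*4 = 4, Washer = 1*5 = 5, Widget = 1*4 = 4.
Iteration 2: components of {Bracket,Washer,Widget} -> Clip = 5*2 = 10, Cover = 4*3 = 12, Housing = 5*2 = 10, Panel = 4*2 = 8.
Iteration 3: components of {Clip,Cover,Housing,Panel} -> Motor = 12*5 = 60.
Iteration 4: no further components; recursion stops.
Total rows emitted: 9.

9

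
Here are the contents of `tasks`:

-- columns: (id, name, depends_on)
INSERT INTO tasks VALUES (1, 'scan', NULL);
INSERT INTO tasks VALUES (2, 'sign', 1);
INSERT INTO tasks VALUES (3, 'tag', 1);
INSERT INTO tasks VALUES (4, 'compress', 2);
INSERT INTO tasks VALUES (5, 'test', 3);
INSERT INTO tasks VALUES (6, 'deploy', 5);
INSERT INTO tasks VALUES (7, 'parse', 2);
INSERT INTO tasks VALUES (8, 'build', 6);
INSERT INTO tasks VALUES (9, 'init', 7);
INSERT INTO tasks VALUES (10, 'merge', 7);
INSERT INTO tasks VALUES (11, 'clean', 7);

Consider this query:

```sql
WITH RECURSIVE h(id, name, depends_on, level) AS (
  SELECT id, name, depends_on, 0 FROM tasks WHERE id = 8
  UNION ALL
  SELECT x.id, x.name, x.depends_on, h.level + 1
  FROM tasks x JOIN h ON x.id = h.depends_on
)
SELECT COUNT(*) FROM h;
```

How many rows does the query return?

5

Base: id=8 (build), depends_on=6, level 0.
Iteration 1: join on id=6 -> deploy (id 6, depends_on=5, level 1).
Iteration 2: join on id=5 -> test (id 5, depends_on=3, level 2).
Iteration 3: join on id=3 -> tag (id 3, depends_on=1, level 3).
Iteration 4: join on id=1 -> scan (id 1, depends_on=NULL, level 4).
Iteration 5: depends_on is NULL; no match; recursion stops.
Total rows emitted: 5.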